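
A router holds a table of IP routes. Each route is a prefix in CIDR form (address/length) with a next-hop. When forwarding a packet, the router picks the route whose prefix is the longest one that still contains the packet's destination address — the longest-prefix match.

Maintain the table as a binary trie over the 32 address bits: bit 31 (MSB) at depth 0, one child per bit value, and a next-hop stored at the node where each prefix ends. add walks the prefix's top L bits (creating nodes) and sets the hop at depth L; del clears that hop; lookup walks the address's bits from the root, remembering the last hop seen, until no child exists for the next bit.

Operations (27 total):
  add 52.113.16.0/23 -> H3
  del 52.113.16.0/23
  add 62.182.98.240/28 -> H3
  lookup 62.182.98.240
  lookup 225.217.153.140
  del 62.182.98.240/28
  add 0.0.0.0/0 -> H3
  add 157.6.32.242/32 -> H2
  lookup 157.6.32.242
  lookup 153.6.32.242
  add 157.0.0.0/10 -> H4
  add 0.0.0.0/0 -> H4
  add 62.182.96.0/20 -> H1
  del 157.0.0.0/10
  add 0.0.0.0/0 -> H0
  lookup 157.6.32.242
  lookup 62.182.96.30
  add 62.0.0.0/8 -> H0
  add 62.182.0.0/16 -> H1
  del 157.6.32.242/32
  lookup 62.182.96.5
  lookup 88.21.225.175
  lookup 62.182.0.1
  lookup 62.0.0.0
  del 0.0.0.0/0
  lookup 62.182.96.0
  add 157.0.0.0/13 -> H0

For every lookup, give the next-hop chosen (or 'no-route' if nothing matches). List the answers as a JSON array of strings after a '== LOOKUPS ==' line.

Apply in order:
  + 52.113.16.0/23 (H3) depth=23
  del 52.113.16.0/23 (clear depth 23)
  + 62.182.98.240/28 (H3) depth=28
  lookup 62.182.98.240: bits 0011111010110110011000101111 walk d0:-→d1:-→d2:-→d3:-→d4:-→d5:-→d6:-→d7:-→d8:-→d9:-→d10:-→d11:-→d12:-→d13:-→d14:-→d15:-→d16:-→d17:-→d18:-→d19:-→d20:-→d21:-→d22:-→d23:-→d24:-→d25:-→d26:-→d27:-→d28:H3 -> H3
  lookup 225.217.153.140: bits ε walk d0:- -> no-route
  del 62.182.98.240/28 (clear depth 28)
  + 0.0.0.0/0 (H3) depth=0
  + 157.6.32.242/32 (H2) depth=32
  lookup 157.6.32.242: bits 10011101000001100010000011110010 walk d0:H3→d1:-→d2:-→d3:-→d4:-→d5:-→d6:-→d7:-→d8:-→d9:-→d10:-→d11:-→d12:-→d13:-→d14:-→d15:-→d16:-→d17:-→d18:-→d19:-→d20:-→d21:-→d22:-→d23:-→d24:-→d25:-→d26:-→d27:-→d28:-→d29:-→d30:-→d31:-→d32:H2 -> H2
  lookup 153.6.32.242: bits 10011 walk d0:H3→d1:-→d2:-→d3:-→d4:-→d5:- -> H3
  + 157.0.0.0/10 (H4) depth=10
  + 0.0.0.0/0 (H4) depth=0
  + 62.182.96.0/20 (H1) depth=20
  del 157.0.0.0/10 (clear depth 10)
  + 0.0.0.0/0 (H0) depth=0
  lookup 157.6.32.242: bits 10011101000001100010000011110010 walk d0:H0→d1:-→d2:-→d3:-→d4:-→d5:-→d6:-→d7:-→d8:-→d9:-→d10:-→d11:-→d12:-→d13:-→d14:-→d15:-→d16:-→d17:-→d18:-→d19:-→d20:-→d21:-→d22:-→d23:-→d24:-→d25:-→d26:-→d27:-→d28:-→d29:-→d30:-→d31:-→d32:H2 -> H2
  lookup 62.182.96.30: bits 0011111010110110011000 walk d0:H0→d1:-→d2:-→d3:-→d4:-→d5:-→d6:-→d7:-→d8:-→d9:-→d10:-→d11:-→d12:-→d13:-→d14:-→d15:-→d16:-→d17:-→d18:-→d19:-→d20:H1→d21:-→d22:- -> H1
  + 62.0.0.0/8 (H0) depth=8
  + 62.182.0.0/16 (H1) depth=16
  del 157.6.32.242/32 (clear depth 32)
  lookup 62.182.96.5: bits 0011111010110110011000 walk d0:H0→d1:-→d2:-→d3:-→d4:-→d5:-→d6:-→d7:-→d8:H0→d9:-→d10:-→d11:-→d12:-→d13:-→d14:-→d15:-→d16:H1→d17:-→d18:-→d19:-→d20:H1→d21:-→d22:- -> H1
  lookup 88.21.225.175: bits 0 walk d0:H0→d1:- -> H0
  lookup 62.182.0.1: bits 00111110101101100 walk d0:H0→d1:-→d2:-→d3:-→d4:-→d5:-→d6:-→d7:-→d8:H0→d9:-→d10:-→d11:-→d12:-→d13:-→d14:-→d15:-→d16:H1→d17:- -> H1
  lookup 62.0.0.0: bits 00111110 walk d0:H0→d1:-→d2:-→d3:-→d4:-→d5:-→d6:-→d7:-→d8:H0 -> H0
  del 0.0.0.0/0 (clear depth 0)
  lookup 62.182.96.0: bits 0011111010110110011000 walk d0:-→d1:-→d2:-→d3:-→d4:-→d5:-→d6:-→d7:-→d8:H0→d9:-→d10:-→d11:-→d12:-→d13:-→d14:-→d15:-→d16:H1→d17:-→d18:-→d19:-→d20:H1→d21:-→d22:- -> H1
  + 157.0.0.0/13 (H0) depth=13

== LOOKUPS ==
["H3","no-route","H2","H3","H2","H1","H1","H0","H1","H0","H1"]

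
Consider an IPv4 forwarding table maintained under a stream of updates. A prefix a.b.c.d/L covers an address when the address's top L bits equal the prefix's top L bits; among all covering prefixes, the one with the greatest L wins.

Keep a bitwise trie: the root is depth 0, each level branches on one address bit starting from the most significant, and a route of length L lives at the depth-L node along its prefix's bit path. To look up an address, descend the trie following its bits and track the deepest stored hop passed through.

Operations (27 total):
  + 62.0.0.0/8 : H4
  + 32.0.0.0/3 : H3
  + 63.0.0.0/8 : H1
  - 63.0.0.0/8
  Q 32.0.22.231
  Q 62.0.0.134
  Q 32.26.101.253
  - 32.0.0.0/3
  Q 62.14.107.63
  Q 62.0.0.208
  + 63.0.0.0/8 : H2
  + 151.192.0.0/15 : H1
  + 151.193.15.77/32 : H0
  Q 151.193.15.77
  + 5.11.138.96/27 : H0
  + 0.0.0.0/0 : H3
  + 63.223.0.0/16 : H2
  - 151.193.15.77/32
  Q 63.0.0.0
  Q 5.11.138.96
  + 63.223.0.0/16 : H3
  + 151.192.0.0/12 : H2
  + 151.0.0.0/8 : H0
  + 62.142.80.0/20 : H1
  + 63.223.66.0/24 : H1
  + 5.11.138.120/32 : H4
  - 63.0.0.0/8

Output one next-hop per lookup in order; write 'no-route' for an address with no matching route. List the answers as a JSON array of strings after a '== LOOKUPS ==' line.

Apply in order:
  + 62.0.0.0/8 (H4) depth=8
  + 32.0.0.0/3 (H3) depth=3
  + 63.0.0.0/8 (H1) depth=8
  del 63.0.0.0/8 (clear depth 8)
  lookup 32.0.22.231: bits 001 walk d0:-→d1:-→d2:-→d3:H3 -> H3
  lookup 62.0.0.134: bits 00111110 walk d0:-→d1:-→d2:-→d3:H3→d4:-→d5:-→d6:-→d7:-→d8:H4 -> H4
  lookup 32.26.101.253: bits 001 walk d0:-→d1:-→d2:-→d3:H3 -> H3
  del 32.0.0.0/3 (clear depth 3)
  lookup 62.14.107.63: bits 00111110 walk d0:-→d1:-→d2:-→d3:-→d4:-→d5:-→d6:-→d7:-→d8:H4 -> H4
  lookup 62.0.0.208: bits 00111110 walk d0:-→d1:-→d2:-→d3:-→d4:-→d5:-→d6:-→d7:-→d8:H4 -> H4
  + 63.0.0.0/8 (H2) depth=8
  + 151.192.0.0/15 (H1) depth=15
  + 151.193.15.77/32 (H0) depth=32
  lookup 151.193.15.77: bits 10010111110000010000111101001101 walk d0:-→d1:-→d2:-→d3:-→d4:-→d5:-→d6:-→d7:-→d8:-→d9:-→d10:-→d11:-→d12:-→d13:-→d14:-→d15:H1→d16:-→d17:-→d18:-→d19:-→d20:-→d21:-→d22:-→d23:-→d24:-→d25:-→d26:-→d27:-→d28:-→d29:-→d30:-→d31:-→d32:H0 -> H0
  + 5.11.138.96/27 (H0) depth=27
  + 0.0.0.0/0 (H3) depth=0
  + 63.223.0.0/16 (H2) depth=16
  del 151.193.15.77/32 (clear depth 32)
  lookup 63.0.0.0: bits 00111111 walk d0:H3→d1:-→d2:-→d3:-→d4:-→d5:-→d6:-→d7:-→d8:H2 -> H2
  lookup 5.11.138.96: bits 000001010000101110001010011 walk d0:H3→d1:-→d2:-→d3:-→d4:-→d5:-→d6:-→d7:-→d8:-→d9:-→d10:-→d11:-→d12:-→d13:-→d14:-→d15:-→d16:-→d17:-→d18:-→d19:-→d20:-→d21:-→d22:-→d23:-→d24:-→d25:-→d26:-→d27:H0 -> H0
  + 63.223.0.0/16 (H3) depth=16
  + 151.192.0.0/12 (H2) depth=12
  + 151.0.0.0/8 (H0) depth=8
  + 62.142.80.0/20 (H1) depth=20
  + 63.223.66.0/24 (H1) depth=24
  + 5.11.138.120/32 (H4) depth=32
  del 63.0.0.0/8 (clear depth 8)

== LOOKUPS ==
["H3","H4","H3","H4","H4","H0","H2","H0"]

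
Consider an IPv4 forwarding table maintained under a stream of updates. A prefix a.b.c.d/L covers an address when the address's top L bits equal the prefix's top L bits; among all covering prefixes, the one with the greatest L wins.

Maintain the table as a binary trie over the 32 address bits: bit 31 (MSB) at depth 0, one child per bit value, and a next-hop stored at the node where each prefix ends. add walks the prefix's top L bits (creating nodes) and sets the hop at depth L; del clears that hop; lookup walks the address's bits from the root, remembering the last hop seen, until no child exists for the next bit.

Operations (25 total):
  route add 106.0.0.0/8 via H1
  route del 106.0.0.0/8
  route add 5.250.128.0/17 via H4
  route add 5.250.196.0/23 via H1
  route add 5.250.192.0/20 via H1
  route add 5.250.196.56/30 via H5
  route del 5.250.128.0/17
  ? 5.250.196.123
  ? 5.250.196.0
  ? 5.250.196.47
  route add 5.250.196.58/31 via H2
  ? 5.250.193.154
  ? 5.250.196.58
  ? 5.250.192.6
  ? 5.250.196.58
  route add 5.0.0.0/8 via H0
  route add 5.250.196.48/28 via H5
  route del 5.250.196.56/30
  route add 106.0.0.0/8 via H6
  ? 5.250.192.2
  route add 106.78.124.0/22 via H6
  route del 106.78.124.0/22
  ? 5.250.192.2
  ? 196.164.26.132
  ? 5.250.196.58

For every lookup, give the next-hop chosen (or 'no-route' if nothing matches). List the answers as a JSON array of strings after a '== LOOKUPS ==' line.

Trace:
  + 106.0.0.0/8 (H1) depth=8
  - 106.0.0.0/8 clear@8
  + 5.250.128.0/17 (H4) depth=17
  + 5.250.196.0/23 (H1) depth=23
  + 5.250.192.0/20 (H1) depth=20
  + 5.250.196.56/30 (H5) depth=30
  - 5.250.128.0/17 clear@17
  lookup 5.250.196.123: bits 0000010111111010110001000 walk d0:-→d1:-→d2:-→d3:-→d4:-→d5:-→d6:-→d7:-→d8:-→d9:-→d10:-→d11:-→d12:-→d13:-→d14:-→d15:-→d16:-→d17:-→d18:-→d19:-→d20:H1→d21:-→d22:-→d23:H1→d24:-→d25:- -> H1
  lookup 5.250.196.0: bits 00000101111110101100010000 walk d0:-→d1:-→d2:-→d3:-→d4:-→d5:-→d6:-→d7:-→d8:-→d9:-→d10:-→d11:-→d12:-→d13:-→d14:-→d15:-→d16:-→d17:-→d18:-→d19:-→d20:H1→d21:-→d22:-→d23:H1→d24:-→d25:-→d26:- -> H1
  lookup 5.250.196.47: bits 000001011111101011000100001 walk d0:-→d1:-→d2:-→d3:-→d4:-→d5:-→d6:-→d7:-→d8:-→d9:-→d10:-→d11:-→d12:-→d13:-→d14:-→d15:-→d16:-→d17:-→d18:-→d19:-→d20:H1→d21:-→d22:-→d23:H1→d24:-→d25:-→d26:-→d27:- -> H1
  + 5.250.196.58/31 (H2) depth=31
  lookup 5.250.193.154: bits 000001011111101011000 walk d0:-→d1:-→d2:-→d3:-→d4:-→d5:-→d6:-→d7:-→d8:-→d9:-→d10:-→d11:-→d12:-→d13:-→d14:-→d15:-→d16:-→d17:-→d18:-→d19:-→d20:H1→d21:- -> H1
  lookup 5.250.196.58: bits 0000010111111010110001000011101 walk d0:-→d1:-→d2:-→d3:-→d4:-→d5:-→d6:-→d7:-→d8:-→d9:-→d10:-→d11:-→d12:-→d13:-→d14:-→d15:-→d16:-→d17:-→d18:-→d19:-→d20:H1→d21:-→d22:-→d23:H1→d24:-→d25:-→d26:-→d27:-→d28:-→d29:-→d30:H5→d31:H2 -> H2
  lookup 5.250.192.6: bits 000001011111101011000 walk d0:-→d1:-→d2:-→d3:-→d4:-→d5:-→d6:-→d7:-→d8:-→d9:-→d10:-→d11:-→d12:-→d13:-→d14:-→d15:-→d16:-→d17:-→d18:-→d19:-→d20:H1→d21:- -> H1
  lookup 5.250.196.58: bits 0000010111111010110001000011101 walk d0:-→d1:-→d2:-→d3:-→d4:-→d5:-→d6:-→d7:-→d8:-→d9:-→d10:-→d11:-→d12:-→d13:-→d14:-→d15:-→d16:-→d17:-→d18:-→d19:-→d20:H1→d21:-→d22:-→d23:H1→d24:-→d25:-→d26:-→d27:-→d28:-→d29:-→d30:H5→d31:H2 -> H2
  + 5.0.0.0/8 (H0) depth=8
  + 5.250.196.48/28 (H5) depth=28
  - 5.250.196.56/30 clear@30
  + 106.0.0.0/8 (H6) depth=8
  lookup 5.250.192.2: bits 000001011111101011000 walk d0:-→d1:-→d2:-→d3:-→d4:-→d5:-→d6:-→d7:-→d8:H0→d9:-→d10:-→d11:-→d12:-→d13:-→d14:-→d15:-→d16:-→d17:-→d18:-→d19:-→d20:H1→d21:- -> H1
  + 106.78.124.0/22 (H6) depth=22
  - 106.78.124.0/22 clear@22
  lookup 5.250.192.2: bits 000001011111101011000 walk d0:-→d1:-→d2:-→d3:-→d4:-→d5:-→d6:-→d7:-→d8:H0→d9:-→d10:-→d11:-→d12:-→d13:-→d14:-→d15:-→d16:-→d17:-→d18:-→d19:-→d20:H1→d21:- -> H1
  lookup 196.164.26.132: bits ε walk d0:- -> no-route
  lookup 5.250.196.58: bits 0000010111111010110001000011101 walk d0:-→d1:-→d2:-→d3:-→d4:-→d5:-→d6:-→d7:-→d8:H0→d9:-→d10:-→d11:-→d12:-→d13:-→d14:-→d15:-→d16:-→d17:-→d18:-→d19:-→d20:H1→d21:-→d22:-→d23:H1→d24:-→d25:-→d26:-→d27:-→d28:H5→d29:-→d30:-→d31:H2 -> H2

== LOOKUPS ==
["H1","H1","H1","H1","H2","H1","H2","H1","H1","no-route","H2"]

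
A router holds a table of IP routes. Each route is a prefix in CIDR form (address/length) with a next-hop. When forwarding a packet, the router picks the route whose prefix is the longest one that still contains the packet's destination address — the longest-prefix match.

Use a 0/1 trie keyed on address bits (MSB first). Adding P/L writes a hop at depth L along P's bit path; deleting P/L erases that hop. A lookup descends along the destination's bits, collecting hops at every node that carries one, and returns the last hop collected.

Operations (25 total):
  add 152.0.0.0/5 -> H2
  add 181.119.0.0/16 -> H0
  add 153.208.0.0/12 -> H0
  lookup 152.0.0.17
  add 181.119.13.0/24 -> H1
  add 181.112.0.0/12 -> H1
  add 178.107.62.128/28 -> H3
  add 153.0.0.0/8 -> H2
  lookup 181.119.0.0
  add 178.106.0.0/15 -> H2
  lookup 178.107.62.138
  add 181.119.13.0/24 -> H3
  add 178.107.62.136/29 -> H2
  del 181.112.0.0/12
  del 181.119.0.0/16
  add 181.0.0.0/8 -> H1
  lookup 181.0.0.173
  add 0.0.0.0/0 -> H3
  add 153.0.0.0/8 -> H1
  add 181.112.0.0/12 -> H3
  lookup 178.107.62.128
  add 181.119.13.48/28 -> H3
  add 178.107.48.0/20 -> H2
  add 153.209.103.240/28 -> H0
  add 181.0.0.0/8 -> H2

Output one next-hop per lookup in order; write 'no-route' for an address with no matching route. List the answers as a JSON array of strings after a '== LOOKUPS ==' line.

Process each operation:
  + 152.0.0.0/5 (H2) depth=5
  + 181.119.0.0/16 (H0) depth=16
  + 153.208.0.0/12 (H0) depth=12
  Q 152.0.0.17: descend 1001100 ; hops seen [H2] ; pick H2
  + 181.119.13.0/24 (H1) depth=24
  + 181.112.0.0/12 (H1) depth=12
  + 178.107.62.128/28 (H3) depth=28
  + 153.0.0.0/8 (H2) depth=8
  Q 181.119.0.0: descend 10110101011101110000 ; hops seen [H1,H0] ; pick H0
  + 178.106.0.0/15 (H2) depth=15
  Q 178.107.62.138: descend 1011001001101011001111101000 ; hops seen [H2,H3] ; pick H3
  + 181.119.13.0/24 (H3) depth=24
  + 178.107.62.136/29 (H2) depth=29
  del 181.112.0.0/12 (clear depth 12)
  del 181.119.0.0/16 (clear depth 16)
  + 181.0.0.0/8 (H1) depth=8
  Q 181.0.0.173: descend 101101010 ; hops seen [H1] ; pick H1
  + 0.0.0.0/0 (H3) depth=0
  + 153.0.0.0/8 (H1) depth=8
  + 181.112.0.0/12 (H3) depth=12
  Q 178.107.62.128: descend 1011001001101011001111101000 ; hops seen [H3,H2,H3] ; pick H3
  + 181.119.13.48/28 (H3) depth=28
  + 178.107.48.0/20 (H2) depth=20
  + 153.209.103.240/28 (H0) depth=28
  + 181.0.0.0/8 (H2) depth=8

== LOOKUPS ==
["H2","H0","H3","H1","H3"]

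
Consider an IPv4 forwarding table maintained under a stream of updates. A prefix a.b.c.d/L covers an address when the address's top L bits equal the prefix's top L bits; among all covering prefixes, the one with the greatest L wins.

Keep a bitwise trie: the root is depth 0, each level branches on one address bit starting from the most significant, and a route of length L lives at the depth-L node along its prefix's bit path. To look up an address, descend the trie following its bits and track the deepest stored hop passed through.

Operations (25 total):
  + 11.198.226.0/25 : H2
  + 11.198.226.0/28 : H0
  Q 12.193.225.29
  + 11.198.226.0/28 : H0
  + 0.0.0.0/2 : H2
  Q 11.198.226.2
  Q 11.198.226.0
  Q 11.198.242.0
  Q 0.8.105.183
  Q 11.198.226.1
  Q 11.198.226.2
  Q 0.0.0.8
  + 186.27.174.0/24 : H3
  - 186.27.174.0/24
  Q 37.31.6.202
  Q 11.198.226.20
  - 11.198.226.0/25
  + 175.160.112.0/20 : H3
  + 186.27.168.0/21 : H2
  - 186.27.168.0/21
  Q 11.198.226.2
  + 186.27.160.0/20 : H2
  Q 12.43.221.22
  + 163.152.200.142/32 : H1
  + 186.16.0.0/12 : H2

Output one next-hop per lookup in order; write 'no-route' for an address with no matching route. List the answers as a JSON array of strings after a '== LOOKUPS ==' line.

Trace:
  + 11.198.226.0/25 (H2) depth=25
  + 11.198.226.0/28 (H0) depth=28
  ? 12.193.225.29  path d0:-→d1:-→d2:-→d3:-→d4:-→d5:-  best=no-route
  + 11.198.226.0/28 (H0) depth=28
  + 0.0.0.0/2 (H2) depth=2
  ? 11.198.226.2  path d0:-→d1:-→d2:H2→d3:-→d4:-→d5:-→d6:-→d7:-→d8:-→d9:-→d10:-→d11:-→d12:-→d13:-→d14:-→d15:-→d16:-→d17:-→d18:-→d19:-→d20:-→d21:-→d22:-→d23:-→d24:-→d25:H2→d26:-→d27:-→d28:H0  best=H0
  ? 11.198.226.0  path d0:-→d1:-→d2:H2→d3:-→d4:-→d5:-→d6:-→d7:-→d8:-→d9:-→d10:-→d11:-→d12:-→d13:-→d14:-→d15:-→d16:-→d17:-→d18:-→d19:-→d20:-→d21:-→d22:-→d23:-→d24:-→d25:H2→d26:-→d27:-→d28:H0  best=H0
  ? 11.198.242.0  path d0:-→d1:-→d2:H2→d3:-→d4:-→d5:-→d6:-→d7:-→d8:-→d9:-→d10:-→d11:-→d12:-→d13:-→d14:-→d15:-→d16:-→d17:-→d18:-→d19:-  best=H2
  ? 0.8.105.183  path d0:-→d1:-→d2:H2→d3:-→d4:-  best=H2
  ? 11.198.226.1  path d0:-→d1:-→d2:H2→d3:-→d4:-→d5:-→d6:-→d7:-→d8:-→d9:-→d10:-→d11:-→d12:-→d13:-→d14:-→d15:-→d16:-→d17:-→d18:-→d19:-→d20:-→d21:-→d22:-→d23:-→d24:-→d25:H2→d26:-→d27:-→d28:H0  best=H0
  ? 11.198.226.2  path d0:-→d1:-→d2:H2→d3:-→d4:-→d5:-→d6:-→d7:-→d8:-→d9:-→d10:-→d11:-→d12:-→d13:-→d14:-→d15:-→d16:-→d17:-→d18:-→d19:-→d20:-→d21:-→d22:-→d23:-→d24:-→d25:H2→d26:-→d27:-→d28:H0  best=H0
  ? 0.0.0.8  path d0:-→d1:-→d2:H2→d3:-→d4:-  best=H2
  + 186.27.174.0/24 (H3) depth=24
  del 186.27.174.0/24 (clear depth 24)
  ? 37.31.6.202  path d0:-→d1:-→d2:H2  best=H2
  ? 11.198.226.20  path d0:-→d1:-→d2:H2→d3:-→d4:-→d5:-→d6:-→d7:-→d8:-→d9:-→d10:-→d11:-→d12:-→d13:-→d14:-→d15:-→d16:-→d17:-→d18:-→d19:-→d20:-→d21:-→d22:-→d23:-→d24:-→d25:H2→d26:-→d27:-  best=H2
  del 11.198.226.0/25 (clear depth 25)
  + 175.160.112.0/20 (H3) depth=20
  + 186.27.168.0/21 (H2) depth=21
  del 186.27.168.0/21 (clear depth 21)
  ? 11.198.226.2  path d0:-→d1:-→d2:H2→d3:-→d4:-→d5:-→d6:-→d7:-→d8:-→d9:-→d10:-→d11:-→d12:-→d13:-→d14:-→d15:-→d16:-→d17:-→d18:-→d19:-→d20:-→d21:-→d22:-→d23:-→d24:-→d25:-→d26:-→d27:-→d28:H0  best=H0
  + 186.27.160.0/20 (H2) depth=20
  ? 12.43.221.22  path d0:-→d1:-→d2:H2→d3:-→d4:-→d5:-  best=H2
  + 163.152.200.142/32 (H1) depth=32
  + 186.16.0.0/12 (H2) depth=12

== LOOKUPS ==
["no-route","H0","H0","H2","H2","H0","H0","H2","H2","H2","H0","H2"]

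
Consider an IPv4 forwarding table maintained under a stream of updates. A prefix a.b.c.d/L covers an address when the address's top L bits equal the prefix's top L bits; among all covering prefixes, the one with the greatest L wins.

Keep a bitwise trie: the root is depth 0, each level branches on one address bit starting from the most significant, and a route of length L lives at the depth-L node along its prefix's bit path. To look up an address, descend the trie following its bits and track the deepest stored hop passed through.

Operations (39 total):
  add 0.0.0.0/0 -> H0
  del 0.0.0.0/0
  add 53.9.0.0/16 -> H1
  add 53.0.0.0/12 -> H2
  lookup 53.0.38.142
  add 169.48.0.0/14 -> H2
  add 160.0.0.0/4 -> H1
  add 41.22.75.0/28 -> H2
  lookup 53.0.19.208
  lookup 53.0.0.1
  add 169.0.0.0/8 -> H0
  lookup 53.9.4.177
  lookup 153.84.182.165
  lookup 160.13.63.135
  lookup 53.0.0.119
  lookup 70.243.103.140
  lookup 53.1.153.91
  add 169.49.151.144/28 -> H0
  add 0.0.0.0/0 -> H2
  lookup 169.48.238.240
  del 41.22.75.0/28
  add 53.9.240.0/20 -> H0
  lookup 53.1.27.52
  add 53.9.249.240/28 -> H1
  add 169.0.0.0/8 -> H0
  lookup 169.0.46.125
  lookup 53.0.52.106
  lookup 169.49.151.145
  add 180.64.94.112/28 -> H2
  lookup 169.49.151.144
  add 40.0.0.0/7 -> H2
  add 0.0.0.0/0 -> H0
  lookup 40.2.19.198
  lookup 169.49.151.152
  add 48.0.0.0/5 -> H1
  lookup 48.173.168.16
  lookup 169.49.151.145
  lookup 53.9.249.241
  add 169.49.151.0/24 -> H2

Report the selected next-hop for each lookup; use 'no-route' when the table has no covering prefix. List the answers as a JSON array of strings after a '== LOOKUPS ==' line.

Apply in order:
  add 0.0.0.0/0 -> H0 at depth 0
  - 0.0.0.0/0 clear@0
  add 53.9.0.0/16 -> H1 at depth 16
  add 53.0.0.0/12 -> H2 at depth 12
  lookup 53.0.38.142: bits 001101010000 walk d0:-→d1:-→d2:-→d3:-→d4:-→d5:-→d6:-→d7:-→d8:-→d9:-→d10:-→d11:-→d12:H2 -> H2
  add 169.48.0.0/14 -> H2 at depth 14
  add 160.0.0.0/4 -> H1 at depth 4
  add 41.22.75.0/28 -> H2 at depth 28
  lookup 53.0.19.208: bits 001101010000 walk d0:-→d1:-→d2:-→d3:-→d4:-→d5:-→d6:-→d7:-→d8:-→d9:-→d10:-→d11:-→d12:H2 -> H2
  lookup 53.0.0.1: bits 001101010000 walk d0:-→d1:-→d2:-→d3:-→d4:-→d5:-→d6:-→d7:-→d8:-→d9:-→d10:-→d11:-→d12:H2 -> H2
  add 169.0.0.0/8 -> H0 at depth 8
  lookup 53.9.4.177: bits 0011010100001001 walk d0:-→d1:-→d2:-→d3:-→d4:-→d5:-→d6:-→d7:-→d8:-→d9:-→d10:-→d11:-→d12:H2→d13:-→d14:-→d15:-→d16:H1 -> H1
  lookup 153.84.182.165: bits 10 walk d0:-→d1:-→d2:- -> no-route
  lookup 160.13.63.135: bits 1010 walk d0:-→d1:-→d2:-→d3:-→d4:H1 -> H1
  lookup 53.0.0.119: bits 001101010000 walk d0:-→d1:-→d2:-→d3:-→d4:-→d5:-→d6:-→d7:-→d8:-→d9:-→d10:-→d11:-→d12:H2 -> H2
  lookup 70.243.103.140: bits 0 walk d0:-→d1:- -> no-route
  lookup 53.1.153.91: bits 001101010000 walk d0:-→d1:-→d2:-→d3:-→d4:-→d5:-→d6:-→d7:-→d8:-→d9:-→d10:-→d11:-→d12:H2 -> H2
  add 169.49.151.144/28 -> H0 at depth 28
  add 0.0.0.0/0 -> H2 at depth 0
  lookup 169.48.238.240: bits 101010010011000 walk d0:H2→d1:-→d2:-→d3:-→d4:H1→d5:-→d6:-→d7:-→d8:H0→d9:-→d10:-→d11:-→d12:-→d13:-→d14:H2→d15:- -> H2
  - 41.22.75.0/28 clear@28
  add 53.9.240.0/20 -> H0 at depth 20
  lookup 53.1.27.52: bits 001101010000 walk d0:H2→d1:-→d2:-→d3:-→d4:-→d5:-→d6:-→d7:-→d8:-→d9:-→d10:-→d11:-→d12:H2 -> H2
  add 53.9.249.240/28 -> H1 at depth 28
  add 169.0.0.0/8 -> H0 at depth 8
  lookup 169.0.46.125: bits 1010100100 walk d0:H2→d1:-→d2:-→d3:-→d4:H1→d5:-→d6:-→d7:-→d8:H0→d9:-→d10:- -> H0
  lookup 53.0.52.106: bits 001101010000 walk d0:H2→d1:-→d2:-→d3:-→d4:-→d5:-→d6:-→d7:-→d8:-→d9:-→d10:-→d11:-→d12:H2 -> H2
  lookup 169.49.151.145: bits 1010100100110001100101111001 walk d0:H2→d1:-→d2:-→d3:-→d4:H1→d5:-→d6:-→d7:-→d8:H0→d9:-→d10:-→d11:-→d12:-→d13:-→d14:H2→d15:-→d16:-→d17:-→d18:-→d19:-→d20:-→d21:-→d22:-→d23:-→d24:-→d25:-→d26:-→d27:-→d28:H0 -> H0
  add 180.64.94.112/28 -> H2 at depth 28
  lookup 169.49.151.144: bits 1010100100110001100101111001 walk d0:H2→d1:-→d2:-→d3:-→d4:H1→d5:-→d6:-→d7:-→d8:H0→d9:-→d10:-→d11:-→d12:-→d13:-→d14:H2→d15:-→d16:-→d17:-→d18:-→d19:-→d20:-→d21:-→d22:-→d23:-→d24:-→d25:-→d26:-→d27:-→d28:H0 -> H0
  add 40.0.0.0/7 -> H2 at depth 7
  add 0.0.0.0/0 -> H0 at depth 0
  lookup 40.2.19.198: bits 0010100 walk d0:H0→d1:-→d2:-→d3:-→d4:-→d5:-→d6:-→d7:H2 -> H2
  lookup 169.49.151.152: bits 1010100100110001100101111001 walk d0:H0→d1:-→d2:-→d3:-→d4:H1→d5:-→d6:-→d7:-→d8:H0→d9:-→d10:-→d11:-→d12:-→d13:-→d14:H2→d15:-→d16:-→d17:-→d18:-→d19:-→d20:-→d21:-→d22:-→d23:-→d24:-→d25:-→d26:-→d27:-→d28:H0 -> H0
  add 48.0.0.0/5 -> H1 at depth 5
  lookup 48.173.168.16: bits 00110 walk d0:H0→d1:-→d2:-→d3:-→d4:-→d5:H1 -> H1
  lookup 169.49.151.145: bits 1010100100110001100101111001 walk d0:H0→d1:-→d2:-→d3:-→d4:H1→d5:-→d6:-→d7:-→d8:H0→d9:-→d10:-→d11:-→d12:-→d13:-→d14:H2→d15:-→d16:-→d17:-→d18:-→d19:-→d20:-→d21:-→d22:-→d23:-→d24:-→d25:-→d26:-→d27:-→d28:H0 -> H0
  lookup 53.9.249.241: bits 0011010100001001111110011111 walk d0:H0→d1:-→d2:-→d3:-→d4:-→d5:H1→d6:-→d7:-→d8:-→d9:-→d10:-→d11:-→d12:H2→d13:-→d14:-→d15:-→d16:H1→d17:-→d18:-→d19:-→d20:H0→d21:-→d22:-→d23:-→d24:-→d25:-→d26:-→d27:-→d28:H1 -> H1
  add 169.49.151.0/24 -> H2 at depth 24

== LOOKUPS ==
["H2","H2","H2","H1","no-route","H1","H2","no-route","H2","H2","H2","H0","H2","H0","H0","H2","H0","H1","H0","H1"]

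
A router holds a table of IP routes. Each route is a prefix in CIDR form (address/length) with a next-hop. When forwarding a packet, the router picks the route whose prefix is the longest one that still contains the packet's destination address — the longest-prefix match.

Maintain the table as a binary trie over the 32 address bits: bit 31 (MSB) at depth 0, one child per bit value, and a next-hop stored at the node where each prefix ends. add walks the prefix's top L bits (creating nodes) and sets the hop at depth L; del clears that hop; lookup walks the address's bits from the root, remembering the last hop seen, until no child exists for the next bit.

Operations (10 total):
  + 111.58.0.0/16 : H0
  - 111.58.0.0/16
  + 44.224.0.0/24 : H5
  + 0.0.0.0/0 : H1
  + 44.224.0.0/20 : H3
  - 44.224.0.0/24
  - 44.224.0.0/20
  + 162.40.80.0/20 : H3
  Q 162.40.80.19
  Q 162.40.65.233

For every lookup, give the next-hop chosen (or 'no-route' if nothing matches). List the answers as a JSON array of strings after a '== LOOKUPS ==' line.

Trace:
  add 111.58.0.0/16 -> H0 at depth 16
  del 111.58.0.0/16 (clear depth 16)
  add 44.224.0.0/24 -> H5 at depth 24
  add 0.0.0.0/0 -> H1 at depth 0
  add 44.224.0.0/20 -> H3 at depth 20
  del 44.224.0.0/24 (clear depth 24)
  del 44.224.0.0/20 (clear depth 20)
  add 162.40.80.0/20 -> H3 at depth 20
  lookup 162.40.80.19: bits 10100010001010000101 walk d0:H1→d1:-→d2:-→d3:-→d4:-→d5:-→d6:-→d7:-→d8:-→d9:-→d10:-→d11:-→d12:-→d13:-→d14:-→d15:-→d16:-→d17:-→d18:-→d19:-→d20:H3 -> H3
  lookup 162.40.65.233: bits 1010001000101000010 walk d0:H1→d1:-→d2:-→d3:-→d4:-→d5:-→d6:-→d7:-→d8:-→d9:-→d10:-→d11:-→d12:-→d13:-→d14:-→d15:-→d16:-→d17:-→d18:-→d19:- -> H1

== LOOKUPS ==
["H3","H1"]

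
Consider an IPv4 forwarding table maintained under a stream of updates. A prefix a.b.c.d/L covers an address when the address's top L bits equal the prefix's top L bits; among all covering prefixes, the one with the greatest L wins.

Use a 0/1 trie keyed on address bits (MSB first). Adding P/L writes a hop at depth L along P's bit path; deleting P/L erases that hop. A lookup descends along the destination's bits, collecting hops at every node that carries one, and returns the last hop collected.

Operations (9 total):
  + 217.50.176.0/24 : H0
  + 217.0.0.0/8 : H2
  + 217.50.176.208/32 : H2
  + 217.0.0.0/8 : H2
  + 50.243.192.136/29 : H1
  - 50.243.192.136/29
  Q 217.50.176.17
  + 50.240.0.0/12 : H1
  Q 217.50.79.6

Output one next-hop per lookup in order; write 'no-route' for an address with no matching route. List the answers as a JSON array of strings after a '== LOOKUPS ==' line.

Apply in order:
  + 217.50.176.0/24 (H0) depth=24
  + 217.0.0.0/8 (H2) depth=8
  + 217.50.176.208/32 (H2) depth=32
  + 217.0.0.0/8 (H2) depth=8
  + 50.243.192.136/29 (H1) depth=29
  - 50.243.192.136/29 clear@29
  ? 217.50.176.17  path d0:-→d1:-→d2:-→d3:-→d4:-→d5:-→d6:-→d7:-→d8:H2→d9:-→d10:-→d11:-→d12:-→d13:-→d14:-→d15:-→d16:-→d17:-→d18:-→d19:-→d20:-→d21:-→d22:-→d23:-→d24:H0  best=H0
  + 50.240.0.0/12 (H1) depth=12
  ? 217.50.79.6  path d0:-→d1:-→d2:-→d3:-→d4:-→d5:-→d6:-→d7:-→d8:H2→d9:-→d10:-→d11:-→d12:-→d13:-→d14:-→d15:-→d16:-  best=H2

== LOOKUPS ==
["H0","H2"]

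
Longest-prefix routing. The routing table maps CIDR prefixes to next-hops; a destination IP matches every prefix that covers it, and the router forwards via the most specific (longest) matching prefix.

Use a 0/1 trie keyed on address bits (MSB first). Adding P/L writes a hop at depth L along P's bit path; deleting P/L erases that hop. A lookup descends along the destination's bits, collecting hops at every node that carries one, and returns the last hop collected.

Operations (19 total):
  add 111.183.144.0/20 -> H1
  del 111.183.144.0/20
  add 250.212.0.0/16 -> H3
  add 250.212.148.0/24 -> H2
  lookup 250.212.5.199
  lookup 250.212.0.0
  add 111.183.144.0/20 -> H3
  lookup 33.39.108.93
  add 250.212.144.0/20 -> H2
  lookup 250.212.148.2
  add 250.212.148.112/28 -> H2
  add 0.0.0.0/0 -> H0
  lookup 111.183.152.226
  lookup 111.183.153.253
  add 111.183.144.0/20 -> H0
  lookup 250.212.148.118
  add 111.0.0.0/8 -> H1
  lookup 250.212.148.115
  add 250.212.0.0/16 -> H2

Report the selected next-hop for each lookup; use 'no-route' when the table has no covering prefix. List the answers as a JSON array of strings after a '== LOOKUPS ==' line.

Trace:
  add 111.183.144.0/20 -> H1 at depth 20
  del 111.183.144.0/20 (clear depth 20)
  add 250.212.0.0/16 -> H3 at depth 16
  add 250.212.148.0/24 -> H2 at depth 24
  ? 250.212.5.199  path d0:-→d1:-→d2:-→d3:-→d4:-→d5:-→d6:-→d7:-→d8:-→d9:-→d10:-→d11:-→d12:-→d13:-→d14:-→d15:-→d16:H3  best=H3
  ? 250.212.0.0  path d0:-→d1:-→d2:-→d3:-→d4:-→d5:-→d6:-→d7:-→d8:-→d9:-→d10:-→d11:-→d12:-→d13:-→d14:-→d15:-→d16:H3  best=H3
  add 111.183.144.0/20 -> H3 at depth 20
  ? 33.39.108.93  path d0:-→d1:-  best=no-route
  add 250.212.144.0/20 -> H2 at depth 20
  ? 250.212.148.2  path d0:-→d1:-→d2:-→d3:-→d4:-→d5:-→d6:-→d7:-→d8:-→d9:-→d10:-→d11:-→d12:-→d13:-→d14:-→d15:-→d16:H3→d17:-→d18:-→d19:-→d20:H2→d21:-→d22:-→d23:-→d24:H2  best=H2
  add 250.212.148.112/28 -> H2 at depth 28
  add 0.0.0.0/0 -> H0 at depth 0
  ? 111.183.152.226  path d0:H0→d1:-→d2:-→d3:-→d4:-→d5:-→d6:-→d7:-→d8:-→d9:-→d10:-→d11:-→d12:-→d13:-→d14:-→d15:-→d16:-→d17:-→d18:-→d19:-→d20:H3  best=H3
  ? 111.183.153.253  path d0:H0→d1:-→d2:-→d3:-→d4:-→d5:-→d6:-→d7:-→d8:-→d9:-→d10:-→d11:-→d12:-→d13:-→d14:-→d15:-→d16:-→d17:-→d18:-→d19:-→d20:H3  best=H3
  add 111.183.144.0/20 -> H0 at depth 20
  ? 250.212.148.118  path d0:H0→d1:-→d2:-→d3:-→d4:-→d5:-→d6:-→d7:-→d8:-→d9:-→d10:-→d11:-→d12:-→d13:-→d14:-→d15:-→d16:H3→d17:-→d18:-→d19:-→d20:H2→d21:-→d22:-→d23:-→d24:H2→d25:-→d26:-→d27:-→d28:H2  best=H2
  add 111.0.0.0/8 -> H1 at depth 8
  ? 250.212.148.115  path d0:H0→d1:-→d2:-→d3:-→d4:-→d5:-→d6:-→d7:-→d8:-→d9:-→d10:-→d11:-→d12:-→d13:-→d14:-→d15:-→d16:H3→d17:-→d18:-→d19:-→d20:H2→d21:-→d22:-→d23:-→d24:H2→d25:-→d26:-→d27:-→d28:H2  best=H2
  add 250.212.0.0/16 -> H2 at depth 16

== LOOKUPS ==
["H3","H3","no-route","H2","H3","H3","H2","H2"]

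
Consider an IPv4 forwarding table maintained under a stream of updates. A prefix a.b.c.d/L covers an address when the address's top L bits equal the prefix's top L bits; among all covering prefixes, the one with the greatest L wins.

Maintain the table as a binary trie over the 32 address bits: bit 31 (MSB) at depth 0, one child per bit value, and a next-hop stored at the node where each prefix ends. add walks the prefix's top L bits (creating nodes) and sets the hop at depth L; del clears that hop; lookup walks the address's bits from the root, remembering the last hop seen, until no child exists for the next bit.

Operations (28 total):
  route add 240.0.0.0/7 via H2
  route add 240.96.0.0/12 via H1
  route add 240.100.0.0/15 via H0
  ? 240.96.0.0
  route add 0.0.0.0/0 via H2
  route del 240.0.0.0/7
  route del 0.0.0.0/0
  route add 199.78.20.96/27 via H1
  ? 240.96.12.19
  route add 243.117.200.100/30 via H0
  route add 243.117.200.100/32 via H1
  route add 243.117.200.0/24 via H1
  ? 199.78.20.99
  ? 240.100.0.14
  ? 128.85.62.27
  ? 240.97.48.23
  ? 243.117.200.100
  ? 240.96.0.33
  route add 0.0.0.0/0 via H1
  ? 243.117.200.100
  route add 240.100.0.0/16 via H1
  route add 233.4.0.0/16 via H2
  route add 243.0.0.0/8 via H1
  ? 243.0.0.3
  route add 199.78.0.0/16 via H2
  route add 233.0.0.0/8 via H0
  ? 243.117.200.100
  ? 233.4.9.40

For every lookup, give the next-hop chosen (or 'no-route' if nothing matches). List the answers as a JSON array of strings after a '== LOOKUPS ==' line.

Process each operation:
  add 240.0.0.0/7 -> H2 at depth 7
  add 240.96.0.0/12 -> H1 at depth 12
  add 240.100.0.0/15 -> H0 at depth 15
  Q 240.96.0.0: descend 1111000001100 ; hops seen [H2,H1] ; pick H1
  add 0.0.0.0/0 -> H2 at depth 0
  del 240.0.0.0/7 (clear depth 7)
  del 0.0.0.0/0 (clear depth 0)
  add 199.78.20.96/27 -> H1 at depth 27
  Q 240.96.12.19: descend 1111000001100 ; hops seen [H1] ; pick H1
  add 243.117.200.100/30 -> H0 at depth 30
  add 243.117.200.100/32 -> H1 at depth 32
  add 243.117.200.0/24 -> H1 at depth 24
  Q 199.78.20.99: descend 110001110100111000010100011 ; hops seen [H1] ; pick H1
  Q 240.100.0.14: descend 111100000110010 ; hops seen [H1,H0] ; pick H0
  Q 128.85.62.27: descend 1 ; hops seen [∅] ; pick no-route
  Q 240.97.48.23: descend 1111000001100 ; hops seen [H1] ; pick H1
  Q 243.117.200.100: descend 11110011011101011100100001100100 ; hops seen [H1,H0,H1] ; pick H1
  Q 240.96.0.33: descend 1111000001100 ; hops seen [H1] ; pick H1
  add 0.0.0.0/0 -> H1 at depth 0
  Q 243.117.200.100: descend 11110011011101011100100001100100 ; hops seen [H1,H1,H0,H1] ; pick H1
  add 240.100.0.0/16 -> H1 at depth 16
  add 233.4.0.0/16 -> H2 at depth 16
  add 243.0.0.0/8 -> H1 at depth 8
  Q 243.0.0.3: descend 111100110 ; hops seen [H1,H1] ; pick H1
  add 199.78.0.0/16 -> H2 at depth 16
  add 233.0.0.0/8 -> H0 at depth 8
  Q 243.117.200.100: descend 11110011011101011100100001100100 ; hops seen [H1,H1,H1,H0,H1] ; pick H1
  Q 233.4.9.40: descend 1110100100000100 ; hops seen [H1,H0,H2] ; pick H2

== LOOKUPS ==
["H1","H1","H1","H0","no-route","H1","H1","H1","H1","H1","H1","H2"]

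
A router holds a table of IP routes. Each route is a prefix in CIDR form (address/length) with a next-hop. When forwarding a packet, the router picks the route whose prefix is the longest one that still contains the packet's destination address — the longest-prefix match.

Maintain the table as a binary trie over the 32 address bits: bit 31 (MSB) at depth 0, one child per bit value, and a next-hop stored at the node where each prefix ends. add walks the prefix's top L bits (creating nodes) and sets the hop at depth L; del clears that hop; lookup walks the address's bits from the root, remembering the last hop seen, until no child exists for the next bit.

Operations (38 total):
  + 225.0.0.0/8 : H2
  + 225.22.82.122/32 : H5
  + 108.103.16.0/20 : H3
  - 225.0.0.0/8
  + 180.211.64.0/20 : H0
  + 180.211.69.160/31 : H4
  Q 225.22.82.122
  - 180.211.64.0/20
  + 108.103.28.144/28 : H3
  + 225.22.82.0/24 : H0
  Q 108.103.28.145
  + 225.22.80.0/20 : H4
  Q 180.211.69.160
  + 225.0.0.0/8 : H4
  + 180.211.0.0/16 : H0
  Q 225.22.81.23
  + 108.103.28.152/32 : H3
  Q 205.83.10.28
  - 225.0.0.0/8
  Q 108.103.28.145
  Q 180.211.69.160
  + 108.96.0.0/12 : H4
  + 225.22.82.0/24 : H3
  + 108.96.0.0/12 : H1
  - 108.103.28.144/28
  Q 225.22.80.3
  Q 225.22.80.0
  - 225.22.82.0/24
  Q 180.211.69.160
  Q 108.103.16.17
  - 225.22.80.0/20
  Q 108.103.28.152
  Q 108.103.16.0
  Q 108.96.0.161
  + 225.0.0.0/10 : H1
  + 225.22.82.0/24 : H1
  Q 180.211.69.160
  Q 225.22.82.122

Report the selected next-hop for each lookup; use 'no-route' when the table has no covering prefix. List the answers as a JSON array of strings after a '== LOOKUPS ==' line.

Trace:
  add 225.0.0.0/8 -> H2 at depth 8
  add 225.22.82.122/32 -> H5 at depth 32
  add 108.103.16.0/20 -> H3 at depth 20
  - 225.0.0.0/8 clear@8
  add 180.211.64.0/20 -> H0 at depth 20
  add 180.211.69.160/31 -> H4 at depth 31
  lookup 225.22.82.122: bits 11100001000101100101001001111010 walk d0:-→d1:-→d2:-→d3:-→d4:-→d5:-→d6:-→d7:-→d8:-→d9:-→d10:-→d11:-→d12:-→d13:-→d14:-→d15:-→d16:-→d17:-→d18:-→d19:-→d20:-→d21:-→d22:-→d23:-→d24:-→d25:-→d26:-→d27:-→d28:-→d29:-→d30:-→d31:-→d32:H5 -> H5
  - 180.211.64.0/20 clear@20
  add 108.103.28.144/28 -> H3 at depth 28
  add 225.22.82.0/24 -> H0 at depth 24
  lookup 108.103.28.145: bits 0110110001100111000111001001 walk d0:-→d1:-→d2:-→d3:-→d4:-→d5:-→d6:-→d7:-→d8:-→d9:-→d10:-→d11:-→d12:-→d13:-→d14:-→d15:-→d16:-→d17:-→d18:-→d19:-→d20:H3→d21:-→d22:-→d23:-→d24:-→d25:-→d26:-→d27:-→d28:H3 -> H3
  add 225.22.80.0/20 -> H4 at depth 20
  lookup 180.211.69.160: bits 1011010011010011010001011010000 walk d0:-→d1:-→d2:-→d3:-→d4:-→d5:-→d6:-→d7:-→d8:-→d9:-→d10:-→d11:-→d12:-→d13:-→d14:-→d15:-→d16:-→d17:-→d18:-→d19:-→d20:-→d21:-→d22:-→d23:-→d24:-→d25:-→d26:-→d27:-→d28:-→d29:-→d30:-→d31:H4 -> H4
  add 225.0.0.0/8 -> H4 at depth 8
  add 180.211.0.0/16 -> H0 at depth 16
  lookup 225.22.81.23: bits 1110000100010110010100 walk d0:-→d1:-→d2:-→d3:-→d4:-→d5:-→d6:-→d7:-→d8:H4→d9:-→d10:-→d11:-→d12:-→d13:-→d14:-→d15:-→d16:-→d17:-→d18:-→d19:-→d20:H4→d21:-→d22:- -> H4
  add 108.103.28.152/32 -> H3 at depth 32
  lookup 205.83.10.28: bits 11 walk d0:-→d1:-→d2:- -> no-route
  - 225.0.0.0/8 clear@8
  lookup 108.103.28.145: bits 0110110001100111000111001001 walk d0:-→d1:-→d2:-→d3:-→d4:-→d5:-→d6:-→d7:-→d8:-→d9:-→d10:-→d11:-→d12:-→d13:-→d14:-→d15:-→d16:-→d17:-→d18:-→d19:-→d20:H3→d21:-→d22:-→d23:-→d24:-→d25:-→d26:-→d27:-→d28:H3 -> H3
  lookup 180.211.69.160: bits 1011010011010011010001011010000 walk d0:-→d1:-→d2:-→d3:-→d4:-→d5:-→d6:-→d7:-→d8:-→d9:-→d10:-→d11:-→d12:-→d13:-→d14:-→d15:-→d16:H0→d17:-→d18:-→d19:-→d20:-→d21:-→d22:-→d23:-→d24:-→d25:-→d26:-→d27:-→d28:-→d29:-→d30:-→d31:H4 -> H4
  add 108.96.0.0/12 -> H4 at depth 12
  add 225.22.82.0/24 -> H3 at depth 24
  add 108.96.0.0/12 -> H1 at depth 12
  - 108.103.28.144/28 clear@28
  lookup 225.22.80.3: bits 1110000100010110010100 walk d0:-→d1:-→d2:-→d3:-→d4:-→d5:-→d6:-→d7:-→d8:-→d9:-→d10:-→d11:-→d12:-→d13:-→d14:-→d15:-→d16:-→d17:-→d18:-→d19:-→d20:H4→d21:-→d22:- -> H4
  lookup 225.22.80.0: bits 1110000100010110010100 walk d0:-→d1:-→d2:-→d3:-→d4:-→d5:-→d6:-→d7:-→d8:-→d9:-→d10:-→d11:-→d12:-→d13:-→d14:-→d15:-→d16:-→d17:-→d18:-→d19:-→d20:H4→d21:-→d22:- -> H4
  - 225.22.82.0/24 clear@24
  lookup 180.211.69.160: bits 1011010011010011010001011010000 walk d0:-→d1:-→d2:-→d3:-→d4:-→d5:-→d6:-→d7:-→d8:-→d9:-→d10:-→d11:-→d12:-→d13:-→d14:-→d15:-→d16:H0→d17:-→d18:-→d19:-→d20:-→d21:-→d22:-→d23:-→d24:-→d25:-→d26:-→d27:-→d28:-→d29:-→d30:-→d31:H4 -> H4
  lookup 108.103.16.17: bits 01101100011001110001 walk d0:-→d1:-→d2:-→d3:-→d4:-→d5:-→d6:-→d7:-→d8:-→d9:-→d10:-→d11:-→d12:H1→d13:-→d14:-→d15:-→d16:-→d17:-→d18:-→d19:-→d20:H3 -> H3
  - 225.22.80.0/20 clear@20
  lookup 108.103.28.152: bits 01101100011001110001110010011000 walk d0:-→d1:-→d2:-→d3:-→d4:-→d5:-→d6:-→d7:-→d8:-→d9:-→d10:-→d11:-→d12:H1→d13:-→d14:-→d15:-→d16:-→d17:-→d18:-→d19:-→d20:H3→d21:-→d22:-→d23:-→d24:-→d25:-→d26:-→d27:-→d28:-→d29:-→d30:-→d31:-→d32:H3 -> H3
  lookup 108.103.16.0: bits 01101100011001110001 walk d0:-→d1:-→d2:-→d3:-→d4:-→d5:-→d6:-→d7:-→d8:-→d9:-→d10:-→d11:-→d12:H1→d13:-→d14:-→d15:-→d16:-→d17:-→d18:-→d19:-→d20:H3 -> H3
  lookup 108.96.0.161: bits 0110110001100 walk d0:-→d1:-→d2:-→d3:-→d4:-→d5:-→d6:-→d7:-→d8:-→d9:-→d10:-→d11:-→d12:H1→d13:- -> H1
  add 225.0.0.0/10 -> H1 at depth 10
  add 225.22.82.0/24 -> H1 at depth 24
  lookup 180.211.69.160: bits 1011010011010011010001011010000 walk d0:-→d1:-→d2:-→d3:-→d4:-→d5:-→d6:-→d7:-→d8:-→d9:-→d10:-→d11:-→d12:-→d13:-→d14:-→d15:-→d16:H0→d17:-→d18:-→d19:-→d20:-→d21:-→d22:-→d23:-→d24:-→d25:-→d26:-→d27:-→d28:-→d29:-→d30:-→d31:H4 -> H4
  lookup 225.22.82.122: bits 11100001000101100101001001111010 walk d0:-→d1:-→d2:-→d3:-→d4:-→d5:-→d6:-→d7:-→d8:-→d9:-→d10:H1→d11:-→d12:-→d13:-→d14:-→d15:-→d16:-→d17:-→d18:-→d19:-→d20:-→d21:-→d22:-→d23:-→d24:H1→d25:-→d26:-→d27:-→d28:-→d29:-→d30:-→d31:-→d32:H5 -> H5

== LOOKUPS ==
["H5","H3","H4","H4","no-route","H3","H4","H4","H4","H4","H3","H3","H3","H1","H4","H5"]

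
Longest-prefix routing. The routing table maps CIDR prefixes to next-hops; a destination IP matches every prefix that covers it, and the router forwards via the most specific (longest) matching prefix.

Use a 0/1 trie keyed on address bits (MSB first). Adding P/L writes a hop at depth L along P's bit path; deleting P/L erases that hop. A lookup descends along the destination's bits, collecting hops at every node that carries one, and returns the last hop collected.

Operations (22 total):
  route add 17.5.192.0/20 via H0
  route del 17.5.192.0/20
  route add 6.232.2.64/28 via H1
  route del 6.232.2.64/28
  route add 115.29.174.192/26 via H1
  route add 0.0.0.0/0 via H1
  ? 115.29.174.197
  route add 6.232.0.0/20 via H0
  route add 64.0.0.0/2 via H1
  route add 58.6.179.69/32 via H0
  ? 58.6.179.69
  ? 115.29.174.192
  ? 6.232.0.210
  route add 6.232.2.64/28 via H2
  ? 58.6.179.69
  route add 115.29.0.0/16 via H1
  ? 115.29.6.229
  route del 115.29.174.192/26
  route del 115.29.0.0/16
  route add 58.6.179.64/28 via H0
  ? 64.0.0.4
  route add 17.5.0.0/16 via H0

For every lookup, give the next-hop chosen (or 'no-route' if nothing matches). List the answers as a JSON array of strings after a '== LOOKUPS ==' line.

Apply in order:
  add 17.5.192.0/20 -> H0 at depth 20
  - 17.5.192.0/20 clear@20
  add 6.232.2.64/28 -> H1 at depth 28
  - 6.232.2.64/28 clear@28
  add 115.29.174.192/26 -> H1 at depth 26
  add 0.0.0.0/0 -> H1 at depth 0
  Q 115.29.174.197: descend 01110011000111011010111011 ; hops seen [H1,H1] ; pick H1
  add 6.232.0.0/20 -> H0 at depth 20
  add 64.0.0.0/2 -> H1 at depth 2
  add 58.6.179.69/32 -> H0 at depth 32
  Q 58.6.179.69: descend 00111010000001101011001101000101 ; hops seen [H1,H0] ; pick H0
  Q 115.29.174.192: descend 01110011000111011010111011 ; hops seen [H1,H1,H1] ; pick H1
  Q 6.232.0.210: descend 0000011011101000000000 ; hops seen [H1,H0] ; pick H0
  add 6.232.2.64/28 -> H2 at depth 28
  Q 58.6.179.69: descend 00111010000001101011001101000101 ; hops seen [H1,H0] ; pick H0
  add 115.29.0.0/16 -> H1 at depth 16
  Q 115.29.6.229: descend 0111001100011101 ; hops seen [H1,H1,H1] ; pick H1
  - 115.29.174.192/26 clear@26
  - 115.29.0.0/16 clear@16
  add 58.6.179.64/28 -> H0 at depth 28
  Q 64.0.0.4: descend 01 ; hops seen [H1,H1] ; pick H1
  add 17.5.0.0/16 -> H0 at depth 16

== LOOKUPS ==
["H1","H0","H1","H0","H0","H1","H1"]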